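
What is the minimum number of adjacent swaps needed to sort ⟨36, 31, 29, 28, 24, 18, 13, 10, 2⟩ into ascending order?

Each adjacent swap fixes exactly one inversion, so the minimum swap count equals the number of inversions.
Count inversions — for each element, later elements that are smaller:
36: 31, 29, 28, 24, 18, 13, 10, 2 → 8
31: 29, 28, 24, 18, 13, 10, 2 → 7
29: 28, 24, 18, 13, 10, 2 → 6
28: 24, 18, 13, 10, 2 → 5
24: 18, 13, 10, 2 → 4
18: 13, 10, 2 → 3
13: 10, 2 → 2
10: 2 → 1
2: none → 0
Total inversions: 8 + 7 + 6 + 5 + 4 + 3 + 2 + 1 + 0 = 36

Swaps: 36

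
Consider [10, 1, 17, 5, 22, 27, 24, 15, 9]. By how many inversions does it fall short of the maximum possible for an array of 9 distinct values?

Maximum inversions for 9 distinct elements is C(9, 2) = 9·8/2 = 36.
Current inversions — for each element, count later smaller elements:
10: 3
1: 0
17: 3
5: 0
22: 2
27: 3
24: 2
15: 1
9: 0
Current total: 3 + 0 + 3 + 0 + 2 + 3 + 2 + 1 + 0 = 14
Shortfall: 36 − 14 = 22

22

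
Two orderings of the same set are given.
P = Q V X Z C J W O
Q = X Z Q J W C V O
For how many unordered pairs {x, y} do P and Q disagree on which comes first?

9 disagreeing pairs

Assign each item its position (1..8) in the first ordering, then rewrite the second ordering as that position sequence:
positions: Q→1, V→2, X→3, Z→4, C→5, J→6, W→7, O→8
second ordering as positions: [3, 4, 1, 6, 7, 5, 2, 8]
Discordant pairs = inversions in this position sequence.
3: 1, 2 → 2
4: 1, 2 → 2
1: 0
6: 5, 2 → 2
7: 5, 2 → 2
5: 2 → 1
2: 0
8: 0
Total: 2 + 2 + 0 + 2 + 2 + 1 + 0 + 0 = 9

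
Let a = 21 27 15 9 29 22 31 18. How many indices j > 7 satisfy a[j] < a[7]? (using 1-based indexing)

The element at index 7 is 31.
Elements after it: 18
Those smaller than 31: 18

1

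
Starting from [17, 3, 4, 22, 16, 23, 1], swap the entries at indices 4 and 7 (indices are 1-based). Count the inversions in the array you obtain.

7

Positions 4 and 7 hold 22 and 1; after swapping, the array is [17, 3, 4, 1, 16, 23, 22].
Element-by-element contributions:
17: 4
3: 1
4: 1
1: 0
16: 0
23: 1
22: 0
Sum: 4 + 1 + 1 + 0 + 0 + 1 + 0 = 7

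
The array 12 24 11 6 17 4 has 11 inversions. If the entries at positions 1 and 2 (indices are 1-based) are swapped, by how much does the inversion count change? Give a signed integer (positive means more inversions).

Positions 1 and 2 hold 12 and 24; after swapping, the array is [24, 12, 11, 6, 17, 4].
For each element, count later entries that are smaller:
24 → 12, 11, 6, 17, 4 → 5
12 → 11, 6, 4 → 3
11 → 6, 4 → 2
6 → 4 → 1
17 → 4 → 1
4 → none → 0
Sum: 5 + 3 + 2 + 1 + 1 + 0 = 12
Change: 12 − 11 = +1

+1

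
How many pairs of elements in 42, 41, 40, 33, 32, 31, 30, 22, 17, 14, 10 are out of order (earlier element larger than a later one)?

Inversions: 55

Element-by-element contributions:
42: 10
41: 9
40: 8
33: 7
32: 6
31: 5
30: 4
22: 3
17: 2
14: 1
10: 0
Sum: 10 + 9 + 8 + 7 + 6 + 5 + 4 + 3 + 2 + 1 + 0 = 55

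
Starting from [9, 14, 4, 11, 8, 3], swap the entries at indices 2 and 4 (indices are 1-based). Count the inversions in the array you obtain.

10 inversions

Positions 2 and 4 hold 14 and 11; after swapping, the array is [9, 11, 4, 14, 8, 3].
Sweep left to right; for each value list the smaller values that follow it:
9 → 4, 8, 3 → 3
11 → 4, 8, 3 → 3
4 → 3 → 1
14 → 8, 3 → 2
8 → 3 → 1
3 → none → 0
Sum: 3 + 3 + 1 + 2 + 1 + 0 = 10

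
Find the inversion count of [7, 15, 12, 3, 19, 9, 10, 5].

Inversions: 16

Element-by-element contributions:
7: 2
15: 5
12: 4
3: 0
19: 3
9: 1
10: 1
5: 0
Sum: 2 + 5 + 4 + 0 + 3 + 1 + 1 + 0 = 16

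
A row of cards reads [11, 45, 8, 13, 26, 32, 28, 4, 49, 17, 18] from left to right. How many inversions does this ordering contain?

For each element, count later entries that are smaller:
11: 2
45: 8
8: 1
13: 1
26: 3
32: 4
28: 3
4: 0
49: 2
17: 0
18: 0
Sum: 2 + 8 + 1 + 1 + 3 + 4 + 3 + 0 + 2 + 0 + 0 = 24

Inversions: 24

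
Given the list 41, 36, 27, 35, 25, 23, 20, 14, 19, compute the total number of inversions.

34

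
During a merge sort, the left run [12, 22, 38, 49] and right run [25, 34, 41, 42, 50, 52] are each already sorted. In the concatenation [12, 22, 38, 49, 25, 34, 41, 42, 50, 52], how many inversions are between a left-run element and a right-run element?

6

Take each right-half value and tally the left-half values above it:
r = 25: 38, 49 → 2
r = 34: 38, 49 → 2
r = 41: 49 → 1
r = 42: 49 → 1
r = 50: none → 0
r = 52: none → 0
Cross-inversions: 2 + 2 + 1 + 1 + 0 + 0 = 6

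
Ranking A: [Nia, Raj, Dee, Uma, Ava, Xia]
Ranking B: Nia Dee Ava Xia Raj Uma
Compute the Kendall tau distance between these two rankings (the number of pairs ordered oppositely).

5

Assign each item its position (1..6) in the first ordering, then rewrite the second ordering as that position sequence:
positions: Nia→1, Raj→2, Dee→3, Uma→4, Ava→5, Xia→6
second ordering as positions: [1, 3, 5, 6, 2, 4]
Discordant pairs = inversions in this position sequence.
1: 0
3: 2 → 1
5: 2, 4 → 2
6: 2, 4 → 2
2: 0
4: 0
Total: 0 + 1 + 2 + 2 + 0 + 0 = 5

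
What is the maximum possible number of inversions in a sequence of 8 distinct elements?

28 inversions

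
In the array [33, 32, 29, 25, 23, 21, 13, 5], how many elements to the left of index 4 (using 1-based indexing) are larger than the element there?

3

The element at index 4 is 25.
Elements before it: 33, 32, 29
Those larger than 25: 33, 32, 29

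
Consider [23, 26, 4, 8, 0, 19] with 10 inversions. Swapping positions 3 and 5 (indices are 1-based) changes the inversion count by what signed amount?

-1

Positions 3 and 5 hold 4 and 0; after swapping, the array is [23, 26, 0, 8, 4, 19].
Element-by-element contributions:
23: 4
26: 4
0: 0
8: 1
4: 0
19: 0
Sum: 4 + 4 + 0 + 1 + 0 + 0 = 9
Change: 9 − 10 = -1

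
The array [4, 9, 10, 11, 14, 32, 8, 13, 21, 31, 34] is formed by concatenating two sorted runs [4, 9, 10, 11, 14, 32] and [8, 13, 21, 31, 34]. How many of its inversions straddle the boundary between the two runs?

There are 9 split inversions.

Count, for every r in R, how many entries of L exceed r:
r = 8: 9, 10, 11, 14, 32 → 5
r = 13: 14, 32 → 2
r = 21: 32 → 1
r = 31: 32 → 1
r = 34: none → 0
Cross-inversions: 5 + 2 + 1 + 1 + 0 = 9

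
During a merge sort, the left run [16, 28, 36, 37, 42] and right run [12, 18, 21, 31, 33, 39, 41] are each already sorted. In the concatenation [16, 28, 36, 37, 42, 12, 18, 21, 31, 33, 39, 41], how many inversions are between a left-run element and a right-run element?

Count, for every r in R, how many entries of L exceed r:
r = 12: 16, 28, 36, 37, 42 → 5
r = 18: 28, 36, 37, 42 → 4
r = 21: 28, 36, 37, 42 → 4
r = 31: 36, 37, 42 → 3
r = 33: 36, 37, 42 → 3
r = 39: 42 → 1
r = 41: 42 → 1
Cross-inversions: 5 + 4 + 4 + 3 + 3 + 1 + 1 = 21

21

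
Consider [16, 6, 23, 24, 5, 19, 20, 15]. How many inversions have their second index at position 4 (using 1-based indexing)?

0

The element at index 4 is 24.
Elements before it: 16, 6, 23
None of them are larger than 24.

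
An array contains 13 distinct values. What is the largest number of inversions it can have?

A reversed (strictly descending) arrangement makes every pair an inversion, giving C(13, 2) inversions.
C(13, 2) = 13·12/2 = 78

78 inversions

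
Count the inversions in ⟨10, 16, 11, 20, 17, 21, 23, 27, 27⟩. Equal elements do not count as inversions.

2

Count, for each position, how many later elements it exceeds:
10: 0
16: 1
11: 0
20: 1
17: 0
21: 0
23: 0
27: 0
27: 0
Sum: 0 + 1 + 0 + 1 + 0 + 0 + 0 + 0 + 0 = 2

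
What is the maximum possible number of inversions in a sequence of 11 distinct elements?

55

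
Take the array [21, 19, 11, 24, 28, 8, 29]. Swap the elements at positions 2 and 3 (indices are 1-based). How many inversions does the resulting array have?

7

Positions 2 and 3 hold 19 and 11; after swapping, the array is [21, 11, 19, 24, 28, 8, 29].
Sweep left to right; for each value list the smaller values that follow it:
21: 3
11: 1
19: 1
24: 1
28: 1
8: 0
29: 0
Sum: 3 + 1 + 1 + 1 + 1 + 0 + 0 = 7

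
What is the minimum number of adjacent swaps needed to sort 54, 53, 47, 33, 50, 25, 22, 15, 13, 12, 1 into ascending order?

53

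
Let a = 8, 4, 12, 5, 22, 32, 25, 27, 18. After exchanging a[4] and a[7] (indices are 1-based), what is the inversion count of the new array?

12 inversions

Positions 4 and 7 hold 5 and 25; after swapping, the array is [8, 4, 12, 25, 22, 32, 5, 27, 18].
Sweep left to right; for each value list the smaller values that follow it:
8: 2
4: 0
12: 1
25: 3
22: 2
32: 3
5: 0
27: 1
18: 0
Sum: 2 + 0 + 1 + 3 + 2 + 3 + 0 + 1 + 0 = 12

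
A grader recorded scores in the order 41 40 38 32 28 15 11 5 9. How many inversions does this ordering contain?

Count, for each position, how many later elements it exceeds:
41: 8
40: 7
38: 6
32: 5
28: 4
15: 3
11: 2
5: 0
9: 0
Sum: 8 + 7 + 6 + 5 + 4 + 3 + 2 + 0 + 0 = 35

35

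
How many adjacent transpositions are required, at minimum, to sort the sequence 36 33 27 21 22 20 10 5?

Each adjacent swap fixes exactly one inversion, so the minimum swap count equals the number of inversions.
Count inversions — for each element, later elements that are smaller:
36: 33, 27, 21, 22, 20, 10, 5 → 7
33: 27, 21, 22, 20, 10, 5 → 6
27: 21, 22, 20, 10, 5 → 5
21: 20, 10, 5 → 3
22: 20, 10, 5 → 3
20: 10, 5 → 2
10: 5 → 1
5: none → 0
Total inversions: 7 + 6 + 5 + 3 + 3 + 2 + 1 + 0 = 27

27 swaps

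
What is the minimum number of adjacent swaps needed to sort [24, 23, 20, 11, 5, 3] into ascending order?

15 swaps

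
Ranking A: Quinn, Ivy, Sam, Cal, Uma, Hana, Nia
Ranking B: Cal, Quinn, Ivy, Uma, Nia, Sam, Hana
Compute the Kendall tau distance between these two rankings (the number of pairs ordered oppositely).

Assign each item its position (1..7) in the first ordering, then rewrite the second ordering as that position sequence:
positions: Quinn→1, Ivy→2, Sam→3, Cal→4, Uma→5, Hana→6, Nia→7
second ordering as positions: [4, 1, 2, 5, 7, 3, 6]
Discordant pairs = inversions in this position sequence.
4: 1, 2, 3 → 3
1: 0
2: 0
5: 3 → 1
7: 3, 6 → 2
3: 0
6: 0
Total: 3 + 0 + 0 + 1 + 2 + 0 + 0 = 6

6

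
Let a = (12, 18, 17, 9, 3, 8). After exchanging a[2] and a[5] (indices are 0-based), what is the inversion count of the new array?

Positions 2 and 5 hold 17 and 8; after swapping, the array is [12, 18, 8, 9, 3, 17].
Count, for each position, how many later elements it exceeds:
12 → 8, 9, 3 → 3
18 → 8, 9, 3, 17 → 4
8 → 3 → 1
9 → 3 → 1
3 → none → 0
17 → none → 0
Sum: 3 + 4 + 1 + 1 + 0 + 0 = 9

9 inversions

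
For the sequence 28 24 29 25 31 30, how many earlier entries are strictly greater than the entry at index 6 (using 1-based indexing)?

The element at index 6 is 30.
Elements before it: 28, 24, 29, 25, 31
Those larger than 30: 31

1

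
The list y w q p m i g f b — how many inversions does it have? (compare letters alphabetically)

36

For each element, count later entries that are smaller:
y → w, q, p, m, i, g, f, b → 8
w → q, p, m, i, g, f, b → 7
q → p, m, i, g, f, b → 6
p → m, i, g, f, b → 5
m → i, g, f, b → 4
i → g, f, b → 3
g → f, b → 2
f → b → 1
b → none → 0
Sum: 8 + 7 + 6 + 5 + 4 + 3 + 2 + 1 + 0 = 36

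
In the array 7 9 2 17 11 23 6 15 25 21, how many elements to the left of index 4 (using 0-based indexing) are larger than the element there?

The element at index 4 is 11.
Elements before it: 7, 9, 2, 17
Those larger than 11: 17

1 such element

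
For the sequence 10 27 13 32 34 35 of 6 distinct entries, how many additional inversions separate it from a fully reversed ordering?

14 inversions short

Maximum inversions for 6 distinct elements is C(6, 2) = 6·5/2 = 15.
Current inversions — for each element, count later smaller elements:
10: 0
27: 1
13: 0
32: 0
34: 0
35: 0
Current total: 0 + 1 + 0 + 0 + 0 + 0 = 1
Shortfall: 15 − 1 = 14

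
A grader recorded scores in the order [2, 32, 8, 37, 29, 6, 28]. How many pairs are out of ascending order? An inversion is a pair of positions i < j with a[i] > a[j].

10 out-of-order pairs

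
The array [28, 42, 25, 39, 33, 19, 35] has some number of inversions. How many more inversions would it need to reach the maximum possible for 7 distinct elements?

Maximum inversions for 7 distinct elements is C(7, 2) = 7·6/2 = 21.
Current inversions — for each element, count later smaller elements:
28: 2
42: 5
25: 1
39: 3
33: 1
19: 0
35: 0
Current total: 2 + 5 + 1 + 3 + 1 + 0 + 0 = 12
Shortfall: 21 − 12 = 9

9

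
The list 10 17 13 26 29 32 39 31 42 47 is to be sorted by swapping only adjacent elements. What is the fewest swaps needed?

3

The minimum number of adjacent swaps to sort an array equals its inversion count, since every such swap removes exactly one inversion.
Count inversions — for each element, later elements that are smaller:
10: none → 0
17: 13 → 1
13: none → 0
26: none → 0
29: none → 0
32: 31 → 1
39: 31 → 1
31: none → 0
42: none → 0
47: none → 0
Total inversions: 0 + 1 + 0 + 0 + 0 + 1 + 1 + 0 + 0 + 0 = 3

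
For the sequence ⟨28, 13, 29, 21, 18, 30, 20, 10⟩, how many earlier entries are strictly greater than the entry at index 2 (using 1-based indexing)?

The element at index 2 is 13.
Elements before it: 28
Those larger than 13: 28

1 such element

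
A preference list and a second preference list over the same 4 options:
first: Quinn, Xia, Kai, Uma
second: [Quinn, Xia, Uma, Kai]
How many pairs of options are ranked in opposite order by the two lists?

1

Assign each item its position (1..4) in the first ordering, then rewrite the second ordering as that position sequence:
positions: Quinn→1, Xia→2, Kai→3, Uma→4
second ordering as positions: [1, 2, 4, 3]
Discordant pairs = inversions in this position sequence.
1: 0
2: 0
4: 3 → 1
3: 0
Total: 0 + 0 + 1 + 0 = 1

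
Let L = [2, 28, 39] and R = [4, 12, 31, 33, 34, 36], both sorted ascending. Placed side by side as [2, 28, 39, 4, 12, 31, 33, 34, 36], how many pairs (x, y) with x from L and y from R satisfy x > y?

There are 8 cross-inversions.

Take each right-half value and tally the left-half values above it:
r = 4: 28, 39 → 2
r = 12: 28, 39 → 2
r = 31: 39 → 1
r = 33: 39 → 1
r = 34: 39 → 1
r = 36: 39 → 1
Cross-inversions: 2 + 2 + 1 + 1 + 1 + 1 = 8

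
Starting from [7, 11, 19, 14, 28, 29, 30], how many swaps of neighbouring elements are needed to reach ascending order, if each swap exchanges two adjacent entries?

Minimum adjacent swaps = number of inversions (each swap of adjacent out-of-order elements removes one inversion and no swap can remove more).
Count inversions — for each element, later elements that are smaller:
7: none → 0
11: none → 0
19: 14 → 1
14: none → 0
28: none → 0
29: none → 0
30: none → 0
Total inversions: 0 + 0 + 1 + 0 + 0 + 0 + 0 = 1

1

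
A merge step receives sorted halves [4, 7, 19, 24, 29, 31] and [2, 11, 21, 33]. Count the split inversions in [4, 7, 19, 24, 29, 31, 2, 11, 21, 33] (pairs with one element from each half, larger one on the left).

There are 13 cross-inversions.

Count, for every r in R, how many entries of L exceed r:
r = 2: 4, 7, 19, 24, 29, 31 → 6
r = 11: 19, 24, 29, 31 → 4
r = 21: 24, 29, 31 → 3
r = 33: none → 0
Cross-inversions: 6 + 4 + 3 + 0 = 13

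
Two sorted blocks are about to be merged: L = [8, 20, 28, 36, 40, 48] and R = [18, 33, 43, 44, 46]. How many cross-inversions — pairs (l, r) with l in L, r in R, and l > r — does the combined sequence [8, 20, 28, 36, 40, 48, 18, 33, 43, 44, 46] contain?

There are 11 cross-inversions.

Take each right-half value and tally the left-half values above it:
r = 18: 20, 28, 36, 40, 48 → 5
r = 33: 36, 40, 48 → 3
r = 43: 48 → 1
r = 44: 48 → 1
r = 46: 48 → 1
Cross-inversions: 5 + 3 + 1 + 1 + 1 = 11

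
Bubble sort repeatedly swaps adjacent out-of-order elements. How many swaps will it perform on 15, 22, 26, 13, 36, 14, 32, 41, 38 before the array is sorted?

Adjacent swaps: 9

Minimum adjacent swaps = number of inversions (each swap of adjacent out-of-order elements removes one inversion and no swap can remove more).
Count inversions — for each element, later elements that are smaller:
15: 13, 14 → 2
22: 13, 14 → 2
26: 13, 14 → 2
13: none → 0
36: 14, 32 → 2
14: none → 0
32: none → 0
41: 38 → 1
38: none → 0
Total inversions: 2 + 2 + 2 + 0 + 2 + 0 + 0 + 1 + 0 = 9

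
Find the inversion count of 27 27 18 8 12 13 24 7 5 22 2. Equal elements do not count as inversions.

41

Element-by-element contributions:
27: 9
27: 9
18: 6
8: 3
12: 3
13: 3
24: 4
7: 2
5: 1
22: 1
2: 0
Sum: 9 + 9 + 6 + 3 + 3 + 3 + 4 + 2 + 1 + 1 + 0 = 41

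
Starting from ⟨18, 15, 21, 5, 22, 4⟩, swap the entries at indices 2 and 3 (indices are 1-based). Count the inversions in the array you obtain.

There are 10 inversions.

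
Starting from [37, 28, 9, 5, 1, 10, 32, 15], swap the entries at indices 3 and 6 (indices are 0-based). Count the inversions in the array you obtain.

Positions 3 and 6 hold 5 and 32; after swapping, the array is [37, 28, 9, 32, 1, 10, 5, 15].
For each element, count later entries that are smaller:
37 → 28, 9, 32, 1, 10, 5, 15 → 7
28 → 9, 1, 10, 5, 15 → 5
9 → 1, 5 → 2
32 → 1, 10, 5, 15 → 4
1 → none → 0
10 → 5 → 1
5 → none → 0
15 → none → 0
Sum: 7 + 5 + 2 + 4 + 0 + 1 + 0 + 0 = 19

19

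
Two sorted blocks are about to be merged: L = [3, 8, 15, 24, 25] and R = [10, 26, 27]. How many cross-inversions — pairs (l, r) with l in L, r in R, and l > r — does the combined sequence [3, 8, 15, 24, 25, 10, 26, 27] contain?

For each element r of the right run, count left-run elements greater than r:
r = 10: 15, 24, 25 → 3
r = 26: none → 0
r = 27: none → 0
Cross-inversions: 3 + 0 + 0 = 3

3 split inversions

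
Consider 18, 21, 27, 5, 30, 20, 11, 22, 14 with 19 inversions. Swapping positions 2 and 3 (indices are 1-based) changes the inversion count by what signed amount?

+1

Positions 2 and 3 hold 21 and 27; after swapping, the array is [18, 27, 21, 5, 30, 20, 11, 22, 14].
Element-by-element contributions:
18: 3
27: 6
21: 4
5: 0
30: 4
20: 2
11: 0
22: 1
14: 0
Sum: 3 + 6 + 4 + 0 + 4 + 2 + 0 + 1 + 0 = 20
Change: 20 − 19 = +1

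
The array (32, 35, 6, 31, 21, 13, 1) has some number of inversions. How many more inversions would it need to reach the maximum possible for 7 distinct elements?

4

Maximum inversions for 7 distinct elements is C(7, 2) = 7·6/2 = 21.
Current inversions — for each element, count later smaller elements:
32: 5
35: 5
6: 1
31: 3
21: 2
13: 1
1: 0
Current total: 5 + 5 + 1 + 3 + 2 + 1 + 0 = 17
Shortfall: 21 − 17 = 4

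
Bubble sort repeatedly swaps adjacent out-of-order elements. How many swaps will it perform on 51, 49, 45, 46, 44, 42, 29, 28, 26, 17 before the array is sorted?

The minimum number of adjacent swaps to sort an array equals its inversion count, since every such swap removes exactly one inversion.
Count inversions — for each element, later elements that are smaller:
51: 49, 45, 46, 44, 42, 29, 28, 26, 17 → 9
49: 45, 46, 44, 42, 29, 28, 26, 17 → 8
45: 44, 42, 29, 28, 26, 17 → 6
46: 44, 42, 29, 28, 26, 17 → 6
44: 42, 29, 28, 26, 17 → 5
42: 29, 28, 26, 17 → 4
29: 28, 26, 17 → 3
28: 26, 17 → 2
26: 17 → 1
17: none → 0
Total inversions: 9 + 8 + 6 + 6 + 5 + 4 + 3 + 2 + 1 + 0 = 44

There are 44 adjacent swaps.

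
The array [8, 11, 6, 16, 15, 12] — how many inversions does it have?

Inversion pairs (indices are 0-based):
(0,2): 8 > 6
(1,2): 11 > 6
(3,4): 16 > 15
(3,5): 16 > 12
(4,5): 15 > 12
That's 5 pairs.

Inversions: 5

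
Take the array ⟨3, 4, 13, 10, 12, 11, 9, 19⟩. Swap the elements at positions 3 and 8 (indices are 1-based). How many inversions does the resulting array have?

Positions 3 and 8 hold 13 and 19; after swapping, the array is [3, 4, 19, 10, 12, 11, 9, 13].
Count, for each position, how many later elements it exceeds:
3: 0
4: 0
19: 5
10: 1
12: 2
11: 1
9: 0
13: 0
Sum: 0 + 0 + 5 + 1 + 2 + 1 + 0 + 0 = 9

9 inversions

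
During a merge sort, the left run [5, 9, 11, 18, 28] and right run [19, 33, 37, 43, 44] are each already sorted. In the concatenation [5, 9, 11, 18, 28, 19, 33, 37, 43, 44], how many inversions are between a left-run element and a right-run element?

Take each right-half value and tally the left-half values above it:
r = 19: 28 → 1
r = 33: none → 0
r = 37: none → 0
r = 43: none → 0
r = 44: none → 0
Cross-inversions: 1 + 0 + 0 + 0 + 0 = 1

Split inversions: 1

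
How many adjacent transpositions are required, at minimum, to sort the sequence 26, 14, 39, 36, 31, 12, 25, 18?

18

The minimum number of adjacent swaps to sort an array equals its inversion count, since every such swap removes exactly one inversion.
Count inversions — for each element, later elements that are smaller:
26: 14, 12, 25, 18 → 4
14: 12 → 1
39: 36, 31, 12, 25, 18 → 5
36: 31, 12, 25, 18 → 4
31: 12, 25, 18 → 3
12: none → 0
25: 18 → 1
18: none → 0
Total inversions: 4 + 1 + 5 + 4 + 3 + 0 + 1 + 0 = 18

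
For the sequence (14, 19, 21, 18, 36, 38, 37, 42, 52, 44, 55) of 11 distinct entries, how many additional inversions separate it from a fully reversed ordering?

Maximum inversions for 11 distinct elements is C(11, 2) = 11·10/2 = 55.
Current inversions — for each element, count later smaller elements:
14: 0
19: 1
21: 1
18: 0
36: 0
38: 1
37: 0
42: 0
52: 1
44: 0
55: 0
Current total: 0 + 1 + 1 + 0 + 0 + 1 + 0 + 0 + 1 + 0 + 0 = 4
Shortfall: 55 − 4 = 51

51 inversions short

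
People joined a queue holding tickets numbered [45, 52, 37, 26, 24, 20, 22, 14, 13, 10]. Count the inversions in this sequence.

Element-by-element contributions:
45 → 37, 26, 24, 20, 22, 14, 13, 10 → 8
52 → 37, 26, 24, 20, 22, 14, 13, 10 → 8
37 → 26, 24, 20, 22, 14, 13, 10 → 7
26 → 24, 20, 22, 14, 13, 10 → 6
24 → 20, 22, 14, 13, 10 → 5
20 → 14, 13, 10 → 3
22 → 14, 13, 10 → 3
14 → 13, 10 → 2
13 → 10 → 1
10 → none → 0
Sum: 8 + 8 + 7 + 6 + 5 + 3 + 3 + 2 + 1 + 0 = 43

Inversions: 43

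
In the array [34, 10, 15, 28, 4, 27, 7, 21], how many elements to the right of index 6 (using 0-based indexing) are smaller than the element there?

0 such elements

The element at index 6 is 7.
Elements after it: 21
None of them are smaller than 7.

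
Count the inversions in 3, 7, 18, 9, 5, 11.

Out-of-order index pairs (1-indexed):
(2,5): 7 > 5
(3,4): 18 > 9
(3,5): 18 > 5
(3,6): 18 > 11
(4,5): 9 > 5
That's 5 pairs.

5 out-of-order pairs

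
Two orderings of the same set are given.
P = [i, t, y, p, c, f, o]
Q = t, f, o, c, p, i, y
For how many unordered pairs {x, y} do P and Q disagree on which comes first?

Assign each item its position (1..7) in the first ordering, then rewrite the second ordering as that position sequence:
positions: i→1, t→2, y→3, p→4, c→5, f→6, o→7
second ordering as positions: [2, 6, 7, 5, 4, 1, 3]
Discordant pairs = inversions in this position sequence.
2: 1 → 1
6: 5, 4, 1, 3 → 4
7: 5, 4, 1, 3 → 4
5: 4, 1, 3 → 3
4: 1, 3 → 2
1: 0
3: 0
Total: 1 + 4 + 4 + 3 + 2 + 0 + 0 = 14

14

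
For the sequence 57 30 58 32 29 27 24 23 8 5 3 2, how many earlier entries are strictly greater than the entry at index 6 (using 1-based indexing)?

5

The element at index 6 is 27.
Elements before it: 57, 30, 58, 32, 29
Those larger than 27: 57, 30, 58, 32, 29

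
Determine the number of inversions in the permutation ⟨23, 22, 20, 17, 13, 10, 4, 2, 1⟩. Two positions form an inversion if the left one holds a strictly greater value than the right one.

Sweep left to right; for each value list the smaller values that follow it:
23: 8
22: 7
20: 6
17: 5
13: 4
10: 3
4: 2
2: 1
1: 0
Sum: 8 + 7 + 6 + 5 + 4 + 3 + 2 + 1 + 0 = 36

36 out-of-order pairs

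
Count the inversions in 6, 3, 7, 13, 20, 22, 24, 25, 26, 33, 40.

Count, for each position, how many later elements it exceeds:
6 → 3 → 1
3 → none → 0
7 → none → 0
13 → none → 0
20 → none → 0
22 → none → 0
24 → none → 0
25 → none → 0
26 → none → 0
33 → none → 0
40 → none → 0
Sum: 1 + 0 + 0 + 0 + 0 + 0 + 0 + 0 + 0 + 0 + 0 = 1

1 inversion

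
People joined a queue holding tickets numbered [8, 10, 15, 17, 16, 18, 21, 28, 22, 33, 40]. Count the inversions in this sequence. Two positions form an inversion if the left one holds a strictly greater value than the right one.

2 inversions

Sweep left to right; for each value list the smaller values that follow it:
8: 0
10: 0
15: 0
17: 1
16: 0
18: 0
21: 0
28: 1
22: 0
33: 0
40: 0
Sum: 0 + 0 + 0 + 1 + 0 + 0 + 0 + 1 + 0 + 0 + 0 = 2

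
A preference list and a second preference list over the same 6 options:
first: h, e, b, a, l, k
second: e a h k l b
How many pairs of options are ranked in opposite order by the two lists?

Assign each item its position (1..6) in the first ordering, then rewrite the second ordering as that position sequence:
positions: h→1, e→2, b→3, a→4, l→5, k→6
second ordering as positions: [2, 4, 1, 6, 5, 3]
Discordant pairs = inversions in this position sequence.
2: 1 → 1
4: 1, 3 → 2
1: 0
6: 5, 3 → 2
5: 3 → 1
3: 0
Total: 1 + 2 + 0 + 2 + 1 + 0 = 6

6 pairs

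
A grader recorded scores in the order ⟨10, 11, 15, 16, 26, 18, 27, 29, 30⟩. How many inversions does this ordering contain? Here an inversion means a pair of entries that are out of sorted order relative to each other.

Sweep left to right; for each value list the smaller values that follow it:
10: 0
11: 0
15: 0
16: 0
26: 1
18: 0
27: 0
29: 0
30: 0
Sum: 0 + 0 + 0 + 0 + 1 + 0 + 0 + 0 + 0 = 1

1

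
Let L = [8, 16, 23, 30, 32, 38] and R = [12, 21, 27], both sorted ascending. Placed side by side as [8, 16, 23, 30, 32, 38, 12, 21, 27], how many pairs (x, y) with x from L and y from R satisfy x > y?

12

For each element r of the right run, count left-run elements greater than r:
r = 12: 16, 23, 30, 32, 38 → 5
r = 21: 23, 30, 32, 38 → 4
r = 27: 30, 32, 38 → 3
Cross-inversions: 5 + 4 + 3 = 12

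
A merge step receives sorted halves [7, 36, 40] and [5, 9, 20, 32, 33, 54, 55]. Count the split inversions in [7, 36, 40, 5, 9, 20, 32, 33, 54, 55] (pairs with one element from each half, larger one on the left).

Count, for every r in R, how many entries of L exceed r:
r = 5: 7, 36, 40 → 3
r = 9: 36, 40 → 2
r = 20: 36, 40 → 2
r = 32: 36, 40 → 2
r = 33: 36, 40 → 2
r = 54: none → 0
r = 55: none → 0
Cross-inversions: 3 + 2 + 2 + 2 + 2 + 0 + 0 = 11

11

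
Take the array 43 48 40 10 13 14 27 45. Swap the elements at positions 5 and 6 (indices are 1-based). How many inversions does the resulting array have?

16

Positions 5 and 6 hold 13 and 14; after swapping, the array is [43, 48, 40, 10, 14, 13, 27, 45].
For each element, count later entries that are smaller:
43 → 40, 10, 14, 13, 27 → 5
48 → 40, 10, 14, 13, 27, 45 → 6
40 → 10, 14, 13, 27 → 4
10 → none → 0
14 → 13 → 1
13 → none → 0
27 → none → 0
45 → none → 0
Sum: 5 + 6 + 4 + 0 + 1 + 0 + 0 + 0 = 16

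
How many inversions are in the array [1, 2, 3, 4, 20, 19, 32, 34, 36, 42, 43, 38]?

For each element, count later entries that are smaller:
1: 0
2: 0
3: 0
4: 0
20: 1
19: 0
32: 0
34: 0
36: 0
42: 1
43: 1
38: 0
Sum: 0 + 0 + 0 + 0 + 1 + 0 + 0 + 0 + 0 + 1 + 1 + 0 = 3

3 inversions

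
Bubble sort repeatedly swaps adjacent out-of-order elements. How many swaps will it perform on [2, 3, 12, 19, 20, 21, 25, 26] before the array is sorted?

0 adjacent swaps

The minimum number of adjacent swaps to sort an array equals its inversion count, since every such swap removes exactly one inversion.
Count inversions — for each element, later elements that are smaller:
2: none → 0
3: none → 0
12: none → 0
19: none → 0
20: none → 0
21: none → 0
25: none → 0
26: none → 0
Total inversions: 0 + 0 + 0 + 0 + 0 + 0 + 0 + 0 = 0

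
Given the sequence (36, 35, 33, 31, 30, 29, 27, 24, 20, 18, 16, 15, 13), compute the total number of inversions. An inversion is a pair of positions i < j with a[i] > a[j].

78

Sweep left to right; for each value list the smaller values that follow it:
36 → 35, 33, 31, 30, 29, 27, 24, 20, 18, 16, 15, 13 → 12
35 → 33, 31, 30, 29, 27, 24, 20, 18, 16, 15, 13 → 11
33 → 31, 30, 29, 27, 24, 20, 18, 16, 15, 13 → 10
31 → 30, 29, 27, 24, 20, 18, 16, 15, 13 → 9
30 → 29, 27, 24, 20, 18, 16, 15, 13 → 8
29 → 27, 24, 20, 18, 16, 15, 13 → 7
27 → 24, 20, 18, 16, 15, 13 → 6
24 → 20, 18, 16, 15, 13 → 5
20 → 18, 16, 15, 13 → 4
18 → 16, 15, 13 → 3
16 → 15, 13 → 2
15 → 13 → 1
13 → none → 0
Sum: 12 + 11 + 10 + 9 + 8 + 7 + 6 + 5 + 4 + 3 + 2 + 1 + 0 = 78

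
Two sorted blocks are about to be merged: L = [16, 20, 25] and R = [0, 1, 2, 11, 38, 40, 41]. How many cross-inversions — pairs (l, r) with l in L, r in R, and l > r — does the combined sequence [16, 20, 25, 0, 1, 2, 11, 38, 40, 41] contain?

12

Count, for every r in R, how many entries of L exceed r:
r = 0: 16, 20, 25 → 3
r = 1: 16, 20, 25 → 3
r = 2: 16, 20, 25 → 3
r = 11: 16, 20, 25 → 3
r = 38: none → 0
r = 40: none → 0
r = 41: none → 0
Cross-inversions: 3 + 3 + 3 + 3 + 0 + 0 + 0 = 12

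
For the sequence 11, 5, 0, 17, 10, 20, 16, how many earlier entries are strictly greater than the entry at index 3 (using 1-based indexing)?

2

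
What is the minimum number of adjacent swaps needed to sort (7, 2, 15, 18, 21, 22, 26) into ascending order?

Minimum adjacent swaps = number of inversions (each swap of adjacent out-of-order elements removes one inversion and no swap can remove more).
Count inversions — for each element, later elements that are smaller:
7: 2 → 1
2: none → 0
15: none → 0
18: none → 0
21: none → 0
22: none → 0
26: none → 0
Total inversions: 1 + 0 + 0 + 0 + 0 + 0 + 0 = 1

1 adjacent swap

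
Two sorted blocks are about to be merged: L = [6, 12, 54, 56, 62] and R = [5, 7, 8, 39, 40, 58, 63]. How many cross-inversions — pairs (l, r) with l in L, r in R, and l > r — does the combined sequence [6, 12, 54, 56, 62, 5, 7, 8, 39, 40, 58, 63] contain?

20 split inversions

Count, for every r in R, how many entries of L exceed r:
r = 5: 6, 12, 54, 56, 62 → 5
r = 7: 12, 54, 56, 62 → 4
r = 8: 12, 54, 56, 62 → 4
r = 39: 54, 56, 62 → 3
r = 40: 54, 56, 62 → 3
r = 58: 62 → 1
r = 63: none → 0
Cross-inversions: 5 + 4 + 4 + 3 + 3 + 1 + 0 = 20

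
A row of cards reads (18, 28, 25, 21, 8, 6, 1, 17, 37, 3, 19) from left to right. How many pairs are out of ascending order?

34 inversions

For each element, count later entries that are smaller:
18 → 8, 6, 1, 17, 3 → 5
28 → 25, 21, 8, 6, 1, 17, 3, 19 → 8
25 → 21, 8, 6, 1, 17, 3, 19 → 7
21 → 8, 6, 1, 17, 3, 19 → 6
8 → 6, 1, 3 → 3
6 → 1, 3 → 2
1 → none → 0
17 → 3 → 1
37 → 3, 19 → 2
3 → none → 0
19 → none → 0
Sum: 5 + 8 + 7 + 6 + 3 + 2 + 0 + 1 + 2 + 0 + 0 = 34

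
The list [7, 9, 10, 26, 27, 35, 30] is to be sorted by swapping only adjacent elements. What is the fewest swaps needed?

Minimum adjacent swaps = number of inversions (each swap of adjacent out-of-order elements removes one inversion and no swap can remove more).
Count inversions — for each element, later elements that are smaller:
7: none → 0
9: none → 0
10: none → 0
26: none → 0
27: none → 0
35: 30 → 1
30: none → 0
Total inversions: 0 + 0 + 0 + 0 + 0 + 1 + 0 = 1

1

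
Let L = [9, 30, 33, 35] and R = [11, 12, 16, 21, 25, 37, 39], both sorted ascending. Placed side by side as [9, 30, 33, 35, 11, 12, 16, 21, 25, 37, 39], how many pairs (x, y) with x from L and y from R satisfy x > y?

15 cross-inversions

Count, for every r in R, how many entries of L exceed r:
r = 11: 30, 33, 35 → 3
r = 12: 30, 33, 35 → 3
r = 16: 30, 33, 35 → 3
r = 21: 30, 33, 35 → 3
r = 25: 30, 33, 35 → 3
r = 37: none → 0
r = 39: none → 0
Cross-inversions: 3 + 3 + 3 + 3 + 3 + 0 + 0 = 15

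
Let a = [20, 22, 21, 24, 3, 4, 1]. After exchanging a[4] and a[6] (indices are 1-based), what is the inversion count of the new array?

Positions 4 and 6 hold 24 and 4; after swapping, the array is [20, 22, 21, 4, 3, 24, 1].
For each element, count later entries that are smaller:
20: 3
22: 4
21: 3
4: 2
3: 1
24: 1
1: 0
Sum: 3 + 4 + 3 + 2 + 1 + 1 + 0 = 14

14 inversions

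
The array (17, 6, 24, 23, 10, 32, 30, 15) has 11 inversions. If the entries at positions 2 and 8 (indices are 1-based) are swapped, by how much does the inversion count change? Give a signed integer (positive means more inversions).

Positions 2 and 8 hold 6 and 15; after swapping, the array is [17, 15, 24, 23, 10, 32, 30, 6].
Sweep left to right; for each value list the smaller values that follow it:
17: 3
15: 2
24: 3
23: 2
10: 1
32: 2
30: 1
6: 0
Sum: 3 + 2 + 3 + 2 + 1 + 2 + 1 + 0 = 14
Change: 14 − 11 = +3

+3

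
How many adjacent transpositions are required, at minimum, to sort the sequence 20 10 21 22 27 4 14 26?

Each adjacent swap fixes exactly one inversion, so the minimum swap count equals the number of inversions.
Count inversions — for each element, later elements that are smaller:
20: 10, 4, 14 → 3
10: 4 → 1
21: 4, 14 → 2
22: 4, 14 → 2
27: 4, 14, 26 → 3
4: none → 0
14: none → 0
26: none → 0
Total inversions: 3 + 1 + 2 + 2 + 3 + 0 + 0 + 0 = 11

11 swaps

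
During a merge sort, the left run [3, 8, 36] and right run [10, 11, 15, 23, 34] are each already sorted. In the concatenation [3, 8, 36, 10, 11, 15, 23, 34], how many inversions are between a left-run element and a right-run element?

There are 5 split inversions.

Take each right-half value and tally the left-half values above it:
r = 10: 36 → 1
r = 11: 36 → 1
r = 15: 36 → 1
r = 23: 36 → 1
r = 34: 36 → 1
Cross-inversions: 1 + 1 + 1 + 1 + 1 = 5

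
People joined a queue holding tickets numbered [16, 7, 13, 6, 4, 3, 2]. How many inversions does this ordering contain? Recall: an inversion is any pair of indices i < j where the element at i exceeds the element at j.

20 inversions

Count, for each position, how many later elements it exceeds:
16: 6
7: 4
13: 4
6: 3
4: 2
3: 1
2: 0
Sum: 6 + 4 + 4 + 3 + 2 + 1 + 0 = 20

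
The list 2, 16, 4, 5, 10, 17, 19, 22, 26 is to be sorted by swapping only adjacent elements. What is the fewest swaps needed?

3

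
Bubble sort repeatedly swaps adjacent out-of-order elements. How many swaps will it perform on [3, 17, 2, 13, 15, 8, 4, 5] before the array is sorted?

15 swaps

Minimum adjacent swaps = number of inversions (each swap of adjacent out-of-order elements removes one inversion and no swap can remove more).
Count inversions — for each element, later elements that are smaller:
3: 2 → 1
17: 2, 13, 15, 8, 4, 5 → 6
2: none → 0
13: 8, 4, 5 → 3
15: 8, 4, 5 → 3
8: 4, 5 → 2
4: none → 0
5: none → 0
Total inversions: 1 + 6 + 0 + 3 + 3 + 2 + 0 + 0 = 15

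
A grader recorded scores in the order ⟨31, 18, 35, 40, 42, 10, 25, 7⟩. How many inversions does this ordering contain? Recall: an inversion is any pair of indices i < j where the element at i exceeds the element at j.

17 inversions

Count, for each position, how many later elements it exceeds:
31 → 18, 10, 25, 7 → 4
18 → 10, 7 → 2
35 → 10, 25, 7 → 3
40 → 10, 25, 7 → 3
42 → 10, 25, 7 → 3
10 → 7 → 1
25 → 7 → 1
7 → none → 0
Sum: 4 + 2 + 3 + 3 + 3 + 1 + 1 + 0 = 17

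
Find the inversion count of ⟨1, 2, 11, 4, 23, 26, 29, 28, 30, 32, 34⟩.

2 out-of-order pairs

For each element, count later entries that are smaller:
1 → none → 0
2 → none → 0
11 → 4 → 1
4 → none → 0
23 → none → 0
26 → none → 0
29 → 28 → 1
28 → none → 0
30 → none → 0
32 → none → 0
34 → none → 0
Sum: 0 + 0 + 1 + 0 + 0 + 0 + 1 + 0 + 0 + 0 + 0 = 2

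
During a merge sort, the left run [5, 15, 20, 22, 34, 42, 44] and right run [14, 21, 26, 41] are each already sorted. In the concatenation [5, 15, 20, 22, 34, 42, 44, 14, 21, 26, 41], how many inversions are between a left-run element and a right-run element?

For each element r of the right run, count left-run elements greater than r:
r = 14: 15, 20, 22, 34, 42, 44 → 6
r = 21: 22, 34, 42, 44 → 4
r = 26: 34, 42, 44 → 3
r = 41: 42, 44 → 2
Cross-inversions: 6 + 4 + 3 + 2 = 15

15 cross-inversions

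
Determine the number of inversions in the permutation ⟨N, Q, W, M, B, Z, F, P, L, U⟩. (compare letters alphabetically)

Count, for each position, how many later elements it exceeds:
N → M, B, F, L → 4
Q → M, B, F, P, L → 5
W → M, B, F, P, L, U → 6
M → B, F, L → 3
B → none → 0
Z → F, P, L, U → 4
F → none → 0
P → L → 1
L → none → 0
U → none → 0
Sum: 4 + 5 + 6 + 3 + 0 + 4 + 0 + 1 + 0 + 0 = 23

Inversions: 23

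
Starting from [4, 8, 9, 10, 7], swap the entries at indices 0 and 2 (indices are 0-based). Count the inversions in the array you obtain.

6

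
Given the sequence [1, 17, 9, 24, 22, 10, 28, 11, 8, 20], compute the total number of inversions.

Count, for each position, how many later elements it exceeds:
1 → none → 0
17 → 9, 10, 11, 8 → 4
9 → 8 → 1
24 → 22, 10, 11, 8, 20 → 5
22 → 10, 11, 8, 20 → 4
10 → 8 → 1
28 → 11, 8, 20 → 3
11 → 8 → 1
8 → none → 0
20 → none → 0
Sum: 0 + 4 + 1 + 5 + 4 + 1 + 3 + 1 + 0 + 0 = 19

Out-of-order pairs: 19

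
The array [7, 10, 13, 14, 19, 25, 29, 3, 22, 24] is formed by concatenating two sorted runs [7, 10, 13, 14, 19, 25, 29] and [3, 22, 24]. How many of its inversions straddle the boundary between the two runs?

11

Count, for every r in R, how many entries of L exceed r:
r = 3: 7, 10, 13, 14, 19, 25, 29 → 7
r = 22: 25, 29 → 2
r = 24: 25, 29 → 2
Cross-inversions: 7 + 2 + 2 = 11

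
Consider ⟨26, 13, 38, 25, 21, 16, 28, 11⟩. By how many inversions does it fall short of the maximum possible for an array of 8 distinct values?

10

Maximum inversions for 8 distinct elements is C(8, 2) = 8·7/2 = 28.
Current inversions — for each element, count later smaller elements:
26: 5
13: 1
38: 5
25: 3
21: 2
16: 1
28: 1
11: 0
Current total: 5 + 1 + 5 + 3 + 2 + 1 + 1 + 0 = 18
Shortfall: 28 − 18 = 10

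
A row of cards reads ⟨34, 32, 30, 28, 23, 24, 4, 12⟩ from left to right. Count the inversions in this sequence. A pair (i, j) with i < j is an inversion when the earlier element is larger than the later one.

Element-by-element contributions:
34: 7
32: 6
30: 5
28: 4
23: 2
24: 2
4: 0
12: 0
Sum: 7 + 6 + 5 + 4 + 2 + 2 + 0 + 0 = 26

26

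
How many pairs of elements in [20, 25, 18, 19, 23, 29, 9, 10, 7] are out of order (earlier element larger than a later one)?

25

Count, for each position, how many later elements it exceeds:
20: 5
25: 6
18: 3
19: 3
23: 3
29: 3
9: 1
10: 1
7: 0
Sum: 5 + 6 + 3 + 3 + 3 + 3 + 1 + 1 + 0 = 25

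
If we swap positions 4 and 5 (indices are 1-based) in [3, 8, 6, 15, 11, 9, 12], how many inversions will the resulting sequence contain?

4

Positions 4 and 5 hold 15 and 11; after swapping, the array is [3, 8, 6, 11, 15, 9, 12].
Element-by-element contributions:
3 → none → 0
8 → 6 → 1
6 → none → 0
11 → 9 → 1
15 → 9, 12 → 2
9 → none → 0
12 → none → 0
Sum: 0 + 1 + 0 + 1 + 2 + 0 + 0 = 4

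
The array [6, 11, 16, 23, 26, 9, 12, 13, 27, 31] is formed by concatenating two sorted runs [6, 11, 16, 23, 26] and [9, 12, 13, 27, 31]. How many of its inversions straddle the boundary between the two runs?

10

Count, for every r in R, how many entries of L exceed r:
r = 9: 11, 16, 23, 26 → 4
r = 12: 16, 23, 26 → 3
r = 13: 16, 23, 26 → 3
r = 27: none → 0
r = 31: none → 0
Cross-inversions: 4 + 3 + 3 + 0 + 0 = 10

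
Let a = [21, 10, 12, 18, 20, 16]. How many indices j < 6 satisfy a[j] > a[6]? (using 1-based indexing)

The element at index 6 is 16.
Elements before it: 21, 10, 12, 18, 20
Those larger than 16: 21, 18, 20

3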